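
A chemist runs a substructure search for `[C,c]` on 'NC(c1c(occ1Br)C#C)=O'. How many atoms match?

7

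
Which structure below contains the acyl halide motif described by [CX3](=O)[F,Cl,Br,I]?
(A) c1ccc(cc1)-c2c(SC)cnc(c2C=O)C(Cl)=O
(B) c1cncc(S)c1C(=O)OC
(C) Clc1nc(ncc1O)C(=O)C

[CX3](=O)[F,Cl,Br,I] describes a carbonyl carbon bonded to a halogen (an acyl halide).
(A) contains an acyl chloride (-C(=O)Cl), which satisfies every atom and bond constraint.
(B) has a methyl-ester group (-C(=O)OCH3) but the carbonyl is bonded to -O-C, not to a halogen.
(C) has a chloro substituent but the Cl is not on a carbonyl carbon.
So the answer is (A).

A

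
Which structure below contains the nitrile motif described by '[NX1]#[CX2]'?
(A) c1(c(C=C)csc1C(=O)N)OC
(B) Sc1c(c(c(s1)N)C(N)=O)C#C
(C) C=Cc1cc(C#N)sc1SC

[NX1]#[CX2] describes a nitrogen triple-bonded to a two-connected carbon (a nitrile).
(A) has a primary amide (-C(=O)NH2) but the nitrogen is NX3, not NX1.
(B) has a primary amino group (-NH2) but the nitrogen is NX3 (three connections), not NX1 triple-bonded.
(C) contains a nitrile (-C#N), which satisfies every atom and bond constraint.
So the answer is (C).

C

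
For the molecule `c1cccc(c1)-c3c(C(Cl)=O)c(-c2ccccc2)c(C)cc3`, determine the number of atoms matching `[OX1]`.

1

The query [OX1] means: aliphatic oxygen with one total connection — typically a carbonyl =O or an oxide.
Check the 22 heavy atoms by environment: 18× c (aromatic, X3) → no; 1× C (X4) → no; 1× C (X3) → no; 1× O (X1) → match; 1× Cl (X1) → no.
That gives 1 matching atom.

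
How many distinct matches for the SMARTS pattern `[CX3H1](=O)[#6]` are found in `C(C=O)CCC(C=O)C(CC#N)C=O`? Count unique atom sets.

3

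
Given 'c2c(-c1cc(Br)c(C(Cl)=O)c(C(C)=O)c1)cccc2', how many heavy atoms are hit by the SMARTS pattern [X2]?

Check the 19 heavy atoms by environment: 12× c (aromatic, X3) → no; 2× C (X3) → no; 2× O (X1) → no; 1× C (X4) → no; 1× Cl (X1) → no; 1× Br (X1) → no.
No environment satisfies the query, so 0 matching atoms.

0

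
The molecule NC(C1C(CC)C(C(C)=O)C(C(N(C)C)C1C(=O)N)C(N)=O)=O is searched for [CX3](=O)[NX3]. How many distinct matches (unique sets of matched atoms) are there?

[CX3](=O)[NX3] is the SMARTS for an amide: a carbonyl carbon bonded to a trivalent nitrogen.
The molecule carries 3 separate instances of a primary amide (-C(=O)NH2) meeting every constraint; each maps to a distinct set of atoms, giving 3 matches.

3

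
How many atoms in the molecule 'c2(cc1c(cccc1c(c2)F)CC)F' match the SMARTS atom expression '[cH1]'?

5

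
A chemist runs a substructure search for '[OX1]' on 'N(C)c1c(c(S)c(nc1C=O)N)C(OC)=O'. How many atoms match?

2

The query [OX1] means: aliphatic oxygen with one total connection — typically a carbonyl =O or an oxide.
Check the 16 heavy atoms by environment: 1× n (aromatic, X2) → no; 5× c (aromatic, X3) → no; 2× C (X3) → no; 2× O (X1) → match; 1× O (X2) → no; 2× C (X4) → no; 2× N (X3) → no; 1× S (X2) → no.
That gives 2 matching atoms.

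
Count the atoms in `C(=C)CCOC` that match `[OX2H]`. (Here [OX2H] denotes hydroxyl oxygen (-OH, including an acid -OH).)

Check the 6 heavy atoms by environment: 2× C (H2, X4) → no; 1× C (H1, X3) → no; 1× C (H2, X3) → no; 1× O (H0, X2) → no; 1× C (H3, X4) → no.
No environment satisfies the query, so 0 matching atoms.

0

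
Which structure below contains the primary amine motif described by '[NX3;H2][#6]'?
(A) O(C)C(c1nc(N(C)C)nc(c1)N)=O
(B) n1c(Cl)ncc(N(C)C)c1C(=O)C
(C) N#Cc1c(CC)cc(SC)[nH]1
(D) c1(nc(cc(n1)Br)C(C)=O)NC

[NX3;H2][#6] describes a trivalent nitrogen with two H attached to carbon (a primary amine).
(A) contains a primary amino group (-NH2), which satisfies every atom and bond constraint.
(B) has a dimethylamino group (-N(CH3)2) but the nitrogen has H0, not H2.
(C) has a nitrile (-C#N) but the nitrogen is NX1 (triple-bonded), not NX3 with two H.
(D) has an N-methylamino group (-NHCH3) but the nitrogen bears two carbons and only one H (H1), not H2.
So the answer is (A).

A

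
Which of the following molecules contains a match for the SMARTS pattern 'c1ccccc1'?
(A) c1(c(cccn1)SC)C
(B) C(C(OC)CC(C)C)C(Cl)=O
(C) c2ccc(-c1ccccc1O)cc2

c1ccccc1 describes six aromatic carbons in a ring (a benzene ring).
(A) has a methyl group (-CH3) but no six-membered all-carbon aromatic ring is present.
(B) has a methyl group (-CH3) but no six-membered all-carbon aromatic ring is present.
(C) contains a phenyl ring, which satisfies every atom and bond constraint.
So the answer is (C).

C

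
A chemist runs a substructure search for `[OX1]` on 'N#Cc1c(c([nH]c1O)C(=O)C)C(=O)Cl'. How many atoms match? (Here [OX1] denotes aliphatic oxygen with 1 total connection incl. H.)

2

The query [OX1] means: aliphatic oxygen with one total connection — typically a carbonyl =O or an oxide.
Check the 14 heavy atoms by environment: 1× n (aromatic, X3) → no; 4× c (aromatic, X3) → no; 1× O (X2) → no; 2× C (X3) → no; 2× O (X1) → match; 1× C (X4) → no; 1× C (X2) → no; 1× N (X1) → no; 1× Cl (X1) → no.
That gives 2 matching atoms.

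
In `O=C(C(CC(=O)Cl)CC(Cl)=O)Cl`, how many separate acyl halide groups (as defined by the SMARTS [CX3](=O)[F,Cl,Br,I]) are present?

3

[CX3](=O)[F,Cl,Br,I] is the SMARTS for an acyl halide: a carbonyl carbon bonded to a halogen.
The molecule carries 3 separate instances of an acyl chloride (-C(=O)Cl) meeting every constraint; each maps to a distinct set of atoms, giving 3 matches.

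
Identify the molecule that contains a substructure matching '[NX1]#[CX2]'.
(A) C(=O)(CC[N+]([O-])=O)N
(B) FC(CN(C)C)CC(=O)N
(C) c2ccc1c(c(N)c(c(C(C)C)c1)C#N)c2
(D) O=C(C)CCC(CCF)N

[NX1]#[CX2] describes a nitrogen triple-bonded to a two-connected carbon (a nitrile).
(A) has a nitro group (-[N+](=O)[O-]) but there is no C#N triple bond.
(B) has a primary amide (-C(=O)NH2) but the nitrogen is NX3, not NX1.
(C) contains a nitrile (-C#N), which satisfies every atom and bond constraint.
(D) has a primary amino group (-NH2) but the nitrogen is NX3 (three connections), not NX1 triple-bonded.
So the answer is (C).

C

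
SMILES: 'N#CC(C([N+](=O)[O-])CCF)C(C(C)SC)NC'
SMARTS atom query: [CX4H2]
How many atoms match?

2

Check the 17 heavy atoms by environment: 3× C (H3, X4) → no; 4× C (H1, X4) → no; 2× C (H2, X4) → match; 1× N (H1, X3) → no; 1× F (H0, X1) → no; 1× C (H0, X2) → no; 1× N (H0, X1) → no; 1× S (H0, X2) → no; 1× N (charge +1, H0, X3) → no; 1× O (charge -1, H0, X1) → no; 1× O (H0, X1) → no.
That gives 2 matching atoms.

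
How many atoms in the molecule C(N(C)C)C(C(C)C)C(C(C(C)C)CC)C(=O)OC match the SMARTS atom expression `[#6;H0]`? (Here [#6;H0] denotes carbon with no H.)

1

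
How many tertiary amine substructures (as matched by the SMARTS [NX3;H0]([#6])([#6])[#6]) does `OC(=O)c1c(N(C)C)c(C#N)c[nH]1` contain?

1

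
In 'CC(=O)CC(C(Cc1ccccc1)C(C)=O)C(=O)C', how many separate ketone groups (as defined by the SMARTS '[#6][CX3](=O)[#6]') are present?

3

[#6][CX3](=O)[#6] is the SMARTS for a ketone: a carbonyl carbon (no H) flanked by two carbons.
The molecule carries 3 separate instances of an acetyl/ketone group (-C(=O)CH3) meeting every constraint; each maps to a distinct set of atoms, giving 3 matches.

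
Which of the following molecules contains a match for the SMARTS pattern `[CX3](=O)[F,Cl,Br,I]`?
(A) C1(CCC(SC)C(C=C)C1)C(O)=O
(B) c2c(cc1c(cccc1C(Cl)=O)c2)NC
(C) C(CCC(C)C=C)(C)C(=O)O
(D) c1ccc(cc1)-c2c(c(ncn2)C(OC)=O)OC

B

[CX3](=O)[F,Cl,Br,I] describes a carbonyl carbon bonded to a halogen (an acyl halide).
(A) has a carboxylic acid group (-C(=O)OH) but the carbonyl is bonded to -OH, not to a halogen.
(B) contains an acyl chloride (-C(=O)Cl), which satisfies every atom and bond constraint.
(C) has a carboxylic acid group (-C(=O)OH) but the carbonyl is bonded to -OH, not to a halogen.
(D) has a methyl-ester group (-C(=O)OCH3) but the carbonyl is bonded to -O-C, not to a halogen.
So the answer is (B).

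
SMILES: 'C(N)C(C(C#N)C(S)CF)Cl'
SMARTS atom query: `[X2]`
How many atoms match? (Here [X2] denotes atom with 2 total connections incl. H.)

The query [X2] means: any atom with exactly two total connections (bonds + H).
Check the 11 heavy atoms by environment: 5× C (X4) → no; 1× C (X2) → match; 1× N (X1) → no; 1× N (X3) → no; 1× S (X2) → match; 1× F (X1) → no; 1× Cl (X1) → no.
Summing the matching environments: 1 + 1 = 2 matching atoms.

2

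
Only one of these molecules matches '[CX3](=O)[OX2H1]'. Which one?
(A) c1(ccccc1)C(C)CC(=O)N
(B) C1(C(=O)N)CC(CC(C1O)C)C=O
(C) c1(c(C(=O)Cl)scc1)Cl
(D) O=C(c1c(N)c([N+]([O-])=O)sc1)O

D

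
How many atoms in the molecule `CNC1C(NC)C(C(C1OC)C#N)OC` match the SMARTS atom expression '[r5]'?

5

The query [r5] means: r5 matches atoms in a five-membered ring.
Check the 15 heavy atoms by environment: 5× C (in 5-ring) → match; 5× C (acyclic) → no; 3× N (acyclic) → no; 2× O (acyclic) → no.
That gives 5 matching atoms.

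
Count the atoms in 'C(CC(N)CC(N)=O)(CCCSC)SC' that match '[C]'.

The query [C] means: uppercase C matches aliphatic (non-aromatic) carbon only.
Check the 15 heavy atoms by environment: 10× C → match; 2× S → no; 1× O → no; 2× N → no.
That gives 10 matching atoms.

10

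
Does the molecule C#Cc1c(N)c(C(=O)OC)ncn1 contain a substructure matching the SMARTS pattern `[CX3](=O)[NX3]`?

The pattern [CX3](=O)[NX3] describes a carbonyl carbon bonded to a trivalent nitrogen — an amide.
The closest candidate here is a methyl-ester group (-C(=O)OCH3), but the carbonyl is bonded to O, not to an NX3 nitrogen. No other fragment satisfies the full query, so there is no match.

No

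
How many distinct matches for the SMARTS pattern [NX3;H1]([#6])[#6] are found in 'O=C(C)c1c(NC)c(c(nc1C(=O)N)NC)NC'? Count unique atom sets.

[NX3;H1]([#6])[#6] is the SMARTS for a secondary amine: a trivalent nitrogen with one H, bonded to two carbons.
The molecule carries 3 separate instances of an N-methylamino group (-NHCH3) meeting every constraint; each maps to a distinct set of atoms, giving 3 matches.

3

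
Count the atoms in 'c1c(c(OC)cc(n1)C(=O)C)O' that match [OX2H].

1

Check the 12 heavy atoms by environment: 1× n (aromatic, H0, X2) → no; 2× c (aromatic, H1, X3) → no; 3× c (aromatic, H0, X3) → no; 1× O (H0, X2) → no; 2× C (H3, X4) → no; 1× C (H0, X3) → no; 1× O (H0, X1) → no; 1× O (H1, X2) → match.
That gives 1 matching atom.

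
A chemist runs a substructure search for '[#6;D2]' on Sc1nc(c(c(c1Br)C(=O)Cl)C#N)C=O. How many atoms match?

2

The query [#6;D2] means: any carbon bonded to exactly two heavy atoms.
Check the 15 heavy atoms by environment: 1× n (aromatic, D2) → no; 5× c (aromatic, D3) → no; 2× C (D2) → match; 1× N (D1) → no; 1× Br (D1) → no; 2× O (D1) → no; 1× S (D1) → no; 1× C (D3) → no; 1× Cl (D1) → no.
That gives 2 matching atoms.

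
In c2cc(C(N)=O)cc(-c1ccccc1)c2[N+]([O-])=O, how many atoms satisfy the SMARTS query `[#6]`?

Check the 18 heavy atoms by environment: 12× c (aromatic) → match; 1× N (charge +1) → no; 1× O (charge -1) → no; 2× O → no; 1× C → match; 1× N → no.
Summing the matching environments: 12 + 1 = 13 matching atoms.

13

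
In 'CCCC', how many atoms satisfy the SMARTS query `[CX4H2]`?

The query [CX4H2] means: sp3 carbon (X4) with exactly two hydrogens.
Check the 4 heavy atoms by environment: 2× C (H2, X4) → match; 2× C (H3, X4) → no.
That gives 2 matching atoms.

2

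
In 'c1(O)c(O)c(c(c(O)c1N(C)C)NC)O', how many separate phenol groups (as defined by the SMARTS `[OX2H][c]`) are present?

[OX2H][c] is the SMARTS for a phenol: a hydroxyl oxygen attached to an aromatic carbon.
The molecule carries 4 separate instances of a hydroxyl group (-OH) meeting every constraint; each maps to a distinct set of atoms, giving 4 matches.

4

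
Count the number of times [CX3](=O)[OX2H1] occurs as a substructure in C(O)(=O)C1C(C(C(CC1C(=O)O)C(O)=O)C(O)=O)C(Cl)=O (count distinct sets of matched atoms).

[CX3](=O)[OX2H1] is the SMARTS for a carboxylic acid: an sp2 carbon double-bonded to O and single-bonded to an -OH oxygen.
The molecule carries 4 separate instances of a carboxylic acid group (-C(=O)OH) meeting every constraint; each maps to a distinct set of atoms, giving 4 matches.

4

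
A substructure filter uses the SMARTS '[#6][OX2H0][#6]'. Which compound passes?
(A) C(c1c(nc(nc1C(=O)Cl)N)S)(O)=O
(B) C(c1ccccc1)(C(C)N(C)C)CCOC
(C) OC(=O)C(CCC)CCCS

B

[#6][OX2H0][#6] describes an aliphatic oxygen bridging two carbons with no H on the oxygen (an ether).
(A) has a carboxylic acid group (-C(=O)OH) but the -OH oxygen has H1; the =O is OX1, not OX2.
(B) contains a methoxy ether (-OCH3), which satisfies every atom and bond constraint.
(C) has a carboxylic acid group (-C(=O)OH) but the -OH oxygen has H1; the =O is OX1, not OX2.
So the answer is (B).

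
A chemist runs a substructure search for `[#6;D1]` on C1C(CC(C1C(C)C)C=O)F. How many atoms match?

2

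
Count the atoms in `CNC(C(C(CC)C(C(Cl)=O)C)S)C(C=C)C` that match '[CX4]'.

10

The query [CX4] means: C with X4: aliphatic carbon with exactly 4 total connections (bonds + H).
Check the 17 heavy atoms by environment: 10× C (X4) → match; 3× C (X3) → no; 1× O (X1) → no; 1× Cl (X1) → no; 1× S (X2) → no; 1× N (X3) → no.
That gives 10 matching atoms.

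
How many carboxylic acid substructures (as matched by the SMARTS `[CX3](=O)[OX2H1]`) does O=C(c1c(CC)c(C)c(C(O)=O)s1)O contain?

2

[CX3](=O)[OX2H1] is the SMARTS for a carboxylic acid: an sp2 carbon double-bonded to O and single-bonded to an -OH oxygen.
The molecule carries 2 separate instances of a carboxylic acid group (-C(=O)OH) meeting every constraint; each maps to a distinct set of atoms, giving 2 matches.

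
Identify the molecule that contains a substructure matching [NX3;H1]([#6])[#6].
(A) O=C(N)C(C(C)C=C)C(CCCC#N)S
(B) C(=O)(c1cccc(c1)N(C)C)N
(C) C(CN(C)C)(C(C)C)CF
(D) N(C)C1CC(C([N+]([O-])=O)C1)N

[NX3;H1]([#6])[#6] describes a trivalent nitrogen with one H, bonded to two carbons (a secondary amine).
(A) has a primary amide (-C(=O)NH2) but the -C(=O)NH2 nitrogen has H2, not H1.
(B) has a dimethylamino group (-N(CH3)2) but the nitrogen has H0, not H1.
(C) has a dimethylamino group (-N(CH3)2) but the nitrogen has H0, not H1.
(D) contains an N-methylamino group (-NHCH3), which satisfies every atom and bond constraint.
So the answer is (D).

D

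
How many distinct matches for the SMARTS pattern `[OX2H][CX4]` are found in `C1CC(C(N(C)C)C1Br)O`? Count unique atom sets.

1

[OX2H][CX4] is the SMARTS for an aliphatic alcohol: a hydroxyl oxygen bound to an sp3 (X4) carbon.
Exactly one fragment in the molecule meets all constraints, giving 1 match.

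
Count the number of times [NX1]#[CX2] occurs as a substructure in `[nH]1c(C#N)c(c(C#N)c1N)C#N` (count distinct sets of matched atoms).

[NX1]#[CX2] is the SMARTS for a nitrile: a nitrogen triple-bonded to a two-connected carbon.
The molecule carries 3 separate instances of a nitrile (-C#N) meeting every constraint; each maps to a distinct set of atoms, giving 3 matches.

3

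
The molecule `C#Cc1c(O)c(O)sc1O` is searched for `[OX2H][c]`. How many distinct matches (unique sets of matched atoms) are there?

3

[OX2H][c] is the SMARTS for a phenol: a hydroxyl oxygen attached to an aromatic carbon.
The molecule carries 3 separate instances of a hydroxyl group (-OH) meeting every constraint; each maps to a distinct set of atoms, giving 3 matches.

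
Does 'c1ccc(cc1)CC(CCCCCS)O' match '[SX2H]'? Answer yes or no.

The pattern [SX2H] describes an aliphatic sulfur with two connections, one being H — a thiol.
The molecule carries a thiol (-SH), whose atoms satisfy every constraint of the query, so the pattern matches.

Yes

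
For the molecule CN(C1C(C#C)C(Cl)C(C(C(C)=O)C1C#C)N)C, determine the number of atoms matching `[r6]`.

6

The query [r6] means: r6 matches atoms in a six-membered ring.
Check the 18 heavy atoms by environment: 6× C (in 6-ring) → match; 8× C (acyclic) → no; 1× O (acyclic) → no; 2× N (acyclic) → no; 1× Cl (acyclic) → no.
That gives 6 matching atoms.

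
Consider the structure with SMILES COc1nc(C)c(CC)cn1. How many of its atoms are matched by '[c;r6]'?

4

Check the 11 heavy atoms by environment: 2× n (aromatic, in 6-ring) → no; 4× c (aromatic, in 6-ring) → match; 1× O (acyclic) → no; 4× C (acyclic) → no.
That gives 4 matching atoms.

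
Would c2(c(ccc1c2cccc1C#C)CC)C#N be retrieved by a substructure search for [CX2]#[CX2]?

The pattern [CX2]#[CX2] describes a carbon-carbon triple bond — an alkyne.
The molecule carries an ethynyl group (-C#CH), whose atoms satisfy every constraint of the query, so the pattern matches.

Yes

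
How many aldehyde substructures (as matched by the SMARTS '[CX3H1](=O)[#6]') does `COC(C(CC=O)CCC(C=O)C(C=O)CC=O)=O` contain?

4

[CX3H1](=O)[#6] is the SMARTS for an aldehyde: an sp2 carbon with one H, double-bonded to O and single-bonded to carbon.
The molecule carries 4 separate instances of an aldehyde (-CHO) meeting every constraint; each maps to a distinct set of atoms, giving 4 matches.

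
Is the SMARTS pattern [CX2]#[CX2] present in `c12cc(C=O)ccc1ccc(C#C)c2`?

The pattern [CX2]#[CX2] describes a carbon-carbon triple bond — an alkyne.
The molecule carries an ethynyl group (-C#CH), whose atoms satisfy every constraint of the query, so the pattern matches.

Yes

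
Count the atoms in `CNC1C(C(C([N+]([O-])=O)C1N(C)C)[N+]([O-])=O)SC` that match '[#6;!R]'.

The query [#6;!R] means: carbon not in any ring.
Check the 18 heavy atoms by environment: 5× C (in 5-ring) → no; 2× N (charge +1, acyclic) → no; 2× O (charge -1, acyclic) → no; 2× O (acyclic) → no; 2× N (acyclic) → no; 4× C (acyclic) → match; 1× S (acyclic) → no.
That gives 4 matching atoms.

4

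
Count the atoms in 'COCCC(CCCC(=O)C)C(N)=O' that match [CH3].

Check the 14 heavy atoms by environment: 5× C (H2) → no; 1× C (H1) → no; 2× C (H0) → no; 3× O (H0) → no; 2× C (H3) → match; 1× N (H2) → no.
That gives 2 matching atoms.

2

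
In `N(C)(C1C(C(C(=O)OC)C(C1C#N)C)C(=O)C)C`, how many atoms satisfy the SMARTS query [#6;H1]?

5

The query [#6;H1] means: any carbon bearing exactly one hydrogen.
Check the 18 heavy atoms by environment: 5× C (H1) → match; 2× N (H0) → no; 5× C (H3) → no; 3× C (H0) → no; 3× O (H0) → no.
That gives 5 matching atoms.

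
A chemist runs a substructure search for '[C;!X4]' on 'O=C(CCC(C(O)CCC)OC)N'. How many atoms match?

The query [C;!X4] means: aliphatic carbon that does not have four total connections.
Check the 13 heavy atoms by environment: 8× C (X4) → no; 2× O (X2) → no; 1× C (X3) → match; 1× O (X1) → no; 1× N (X3) → no.
That gives 1 matching atom.

1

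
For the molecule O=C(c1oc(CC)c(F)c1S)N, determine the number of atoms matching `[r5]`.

5

The query [r5] means: r5 matches atoms in a five-membered ring.
Check the 12 heavy atoms by environment: 1× o (aromatic, in 5-ring) → match; 4× c (aromatic, in 5-ring) → match; 1× S (acyclic) → no; 3× C (acyclic) → no; 1× O (acyclic) → no; 1× N (acyclic) → no; 1× F (acyclic) → no.
Summing the matching environments: 1 + 4 = 5 matching atoms.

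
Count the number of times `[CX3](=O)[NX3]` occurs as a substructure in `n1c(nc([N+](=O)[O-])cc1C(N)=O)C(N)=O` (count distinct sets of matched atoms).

2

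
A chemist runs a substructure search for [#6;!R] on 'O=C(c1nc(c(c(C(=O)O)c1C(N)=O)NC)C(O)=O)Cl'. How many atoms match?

5

The query [#6;!R] means: carbon not in any ring.
Check the 20 heavy atoms by environment: 1× n (aromatic, in 6-ring) → no; 5× c (aromatic, in 6-ring) → no; 5× C (acyclic) → match; 6× O (acyclic) → no; 1× Cl (acyclic) → no; 2× N (acyclic) → no.
That gives 5 matching atoms.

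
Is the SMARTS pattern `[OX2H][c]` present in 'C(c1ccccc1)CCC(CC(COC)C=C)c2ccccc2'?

No

The pattern [OX2H][c] describes a hydroxyl oxygen attached to an aromatic carbon — a phenol.
The closest candidate here is a methoxy ether (-OCH3), but the oxygen has H0, not H1. No other fragment satisfies the full query, so there is no match.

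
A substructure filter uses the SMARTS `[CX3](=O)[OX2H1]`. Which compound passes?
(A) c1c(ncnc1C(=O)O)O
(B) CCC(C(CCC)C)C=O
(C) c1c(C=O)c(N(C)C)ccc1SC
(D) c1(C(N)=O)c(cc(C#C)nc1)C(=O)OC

A

[CX3](=O)[OX2H1] describes an sp2 carbon double-bonded to O and single-bonded to an -OH oxygen (a carboxylic acid).
(A) contains a carboxylic acid group (-C(=O)OH), which satisfies every atom and bond constraint.
(B) has an aldehyde (-CHO) but there is no singly-bonded oxygen on the carbonyl carbon.
(C) has an aldehyde (-CHO) but there is no singly-bonded oxygen on the carbonyl carbon.
(D) has a methyl-ester group (-C(=O)OCH3) but the singly-bonded O has no H (OX2H0, not OX2H1).
So the answer is (A).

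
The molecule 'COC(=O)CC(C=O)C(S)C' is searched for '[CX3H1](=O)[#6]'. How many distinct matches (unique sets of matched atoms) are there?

[CX3H1](=O)[#6] is the SMARTS for an aldehyde: an sp2 carbon with one H, double-bonded to O and single-bonded to carbon.
Exactly one fragment in the molecule meets all constraints, giving 1 match.

1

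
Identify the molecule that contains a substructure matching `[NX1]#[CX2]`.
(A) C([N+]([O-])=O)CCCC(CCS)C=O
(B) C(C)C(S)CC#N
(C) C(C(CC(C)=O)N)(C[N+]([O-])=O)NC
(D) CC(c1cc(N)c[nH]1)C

B

[NX1]#[CX2] describes a nitrogen triple-bonded to a two-connected carbon (a nitrile).
(A) has a nitro group (-[N+](=O)[O-]) but there is no C#N triple bond.
(B) contains a nitrile (-C#N), which satisfies every atom and bond constraint.
(C) has a primary amino group (-NH2) but the nitrogen is NX3 (three connections), not NX1 triple-bonded.
(D) has a primary amino group (-NH2) but the nitrogen is NX3 (three connections), not NX1 triple-bonded.
So the answer is (B).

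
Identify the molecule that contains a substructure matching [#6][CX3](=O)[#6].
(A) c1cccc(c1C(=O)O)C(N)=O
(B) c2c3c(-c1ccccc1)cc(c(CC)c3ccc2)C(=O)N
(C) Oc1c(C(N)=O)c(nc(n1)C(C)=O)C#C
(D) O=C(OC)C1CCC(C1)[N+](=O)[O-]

[#6][CX3](=O)[#6] describes a carbonyl carbon (no H) flanked by two carbons (a ketone).
(A) has a carboxylic acid group (-C(=O)OH) but one neighbour of the carbonyl carbon is O, not C.
(B) has a primary amide (-C(=O)NH2) but one neighbour of the carbonyl carbon is N, not C.
(C) contains an acetyl/ketone group (-C(=O)CH3), which satisfies every atom and bond constraint.
(D) has a methyl-ester group (-C(=O)OCH3) but one neighbour of the carbonyl carbon is O, not C.
So the answer is (C).

C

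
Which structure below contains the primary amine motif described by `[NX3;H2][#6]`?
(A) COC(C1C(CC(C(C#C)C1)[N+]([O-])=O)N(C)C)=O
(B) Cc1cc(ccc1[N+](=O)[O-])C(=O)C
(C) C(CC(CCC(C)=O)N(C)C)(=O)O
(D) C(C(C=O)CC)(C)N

D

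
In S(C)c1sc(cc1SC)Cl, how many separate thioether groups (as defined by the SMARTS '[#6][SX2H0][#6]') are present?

[#6][SX2H0][#6] is the SMARTS for a thioether: an aliphatic sulfur bridging two carbons with no H on the sulfur.
The molecule carries 2 separate instances of a methylthio ether (-SCH3) meeting every constraint; each maps to a distinct set of atoms, giving 2 matches.

2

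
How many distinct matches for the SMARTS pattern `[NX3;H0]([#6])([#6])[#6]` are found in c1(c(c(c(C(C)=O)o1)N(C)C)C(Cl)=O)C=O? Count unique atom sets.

1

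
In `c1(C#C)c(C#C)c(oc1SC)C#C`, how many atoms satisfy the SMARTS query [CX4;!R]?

The query [CX4;!R] means: aliphatic carbon with four total connections, not in a ring.
Check the 13 heavy atoms by environment: 1× o (aromatic, X2, in 5-ring) → no; 4× c (aromatic, X3, in 5-ring) → no; 6× C (X2, acyclic) → no; 1× S (X2, acyclic) → no; 1× C (X4, acyclic) → match.
That gives 1 matching atom.

1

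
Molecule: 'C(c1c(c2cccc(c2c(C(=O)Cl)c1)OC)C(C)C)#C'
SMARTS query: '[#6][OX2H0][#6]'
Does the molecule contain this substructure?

Yes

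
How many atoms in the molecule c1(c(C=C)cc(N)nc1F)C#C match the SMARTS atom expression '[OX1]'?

0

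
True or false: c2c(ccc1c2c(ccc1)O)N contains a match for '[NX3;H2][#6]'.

True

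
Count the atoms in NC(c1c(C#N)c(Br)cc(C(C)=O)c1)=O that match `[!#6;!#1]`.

5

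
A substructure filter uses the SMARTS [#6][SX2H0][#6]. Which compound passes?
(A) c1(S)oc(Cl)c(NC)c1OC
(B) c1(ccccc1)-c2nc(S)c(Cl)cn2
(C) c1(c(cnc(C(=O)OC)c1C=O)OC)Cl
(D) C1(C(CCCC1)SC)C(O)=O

[#6][SX2H0][#6] describes an aliphatic sulfur bridging two carbons with no H on the sulfur (a thioether).
(A) has a thiol (-SH) but the sulfur has H1, not H0 bridging two carbons.
(B) has a thiol (-SH) but the sulfur has H1, not H0 bridging two carbons.
(C) has a methoxy ether (-OCH3) but the bridging atom is O, not S.
(D) contains a methylthio ether (-SCH3), which satisfies every atom and bond constraint.
So the answer is (D).

D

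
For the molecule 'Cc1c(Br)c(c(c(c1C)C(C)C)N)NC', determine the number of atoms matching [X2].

0

The query [X2] means: any atom with exactly two total connections (bonds + H).
Check the 15 heavy atoms by environment: 6× c (aromatic, X3) → no; 1× Br (X1) → no; 6× C (X4) → no; 2× N (X3) → no.
No environment satisfies the query, so 0 matching atoms.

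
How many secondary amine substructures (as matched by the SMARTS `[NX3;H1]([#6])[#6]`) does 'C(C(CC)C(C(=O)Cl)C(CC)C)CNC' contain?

[NX3;H1]([#6])[#6] is the SMARTS for a secondary amine: a trivalent nitrogen with one H, bonded to two carbons.
Exactly one fragment in the molecule meets all constraints, giving 1 match.

1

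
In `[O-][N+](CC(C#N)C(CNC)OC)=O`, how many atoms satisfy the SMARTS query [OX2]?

1

The query [OX2] means: aliphatic oxygen with two total connections — ether, hydroxyl, or ester single-bond O.
Check the 13 heavy atoms by environment: 6× C (X4) → no; 1× O (X2) → match; 1× C (X2) → no; 1× N (X1) → no; 1× N (X3) → no; 1× N (charge +1, X3) → no; 1× O (charge -1, X1) → no; 1× O (X1) → no.
That gives 1 matching atom.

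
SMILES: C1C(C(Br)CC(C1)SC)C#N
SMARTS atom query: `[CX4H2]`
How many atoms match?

The query [CX4H2] means: sp3 carbon (X4) with exactly two hydrogens.
Check the 11 heavy atoms by environment: 3× C (H2, X4) → match; 3× C (H1, X4) → no; 1× S (H0, X2) → no; 1× C (H3, X4) → no; 1× Br (H0, X1) → no; 1× C (H0, X2) → no; 1× N (H0, X1) → no.
That gives 3 matching atoms.

3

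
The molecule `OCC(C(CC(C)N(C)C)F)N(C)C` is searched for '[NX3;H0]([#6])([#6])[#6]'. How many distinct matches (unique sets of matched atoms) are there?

[NX3;H0]([#6])([#6])[#6] is the SMARTS for a tertiary amine: a trivalent nitrogen with no H, bonded to three carbons.
The molecule carries 2 separate instances of a dimethylamino group (-N(CH3)2) meeting every constraint; each maps to a distinct set of atoms, giving 2 matches.

2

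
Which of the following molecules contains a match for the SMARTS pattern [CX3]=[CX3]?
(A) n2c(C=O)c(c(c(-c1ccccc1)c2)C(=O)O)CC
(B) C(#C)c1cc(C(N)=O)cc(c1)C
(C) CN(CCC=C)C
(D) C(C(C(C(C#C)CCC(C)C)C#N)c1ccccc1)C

[CX3]=[CX3] describes a non-aromatic C=C double bond between two sp2 carbons (an alkene).
(A) has an ethyl group (-CH2CH3) but its C-C bond is a single bond between CX4 carbons, not CX3=CX3.
(B) has an ethynyl group (-C#CH) but the C-C bond is a triple bond, not a double bond.
(C) contains a vinyl group (-CH=CH2), which satisfies every atom and bond constraint.
(D) has an ethynyl group (-C#CH) but the C-C bond is a triple bond, not a double bond.
So the answer is (C).

C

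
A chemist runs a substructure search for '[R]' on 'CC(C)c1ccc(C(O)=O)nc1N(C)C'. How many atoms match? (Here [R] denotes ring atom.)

The query [R] means: R matches any atom that is part of a ring.
Check the 15 heavy atoms by environment: 1× n (aromatic, in 6-ring) → match; 5× c (aromatic, in 6-ring) → match; 1× N (acyclic) → no; 6× C (acyclic) → no; 2× O (acyclic) → no.
Summing the matching environments: 1 + 5 = 6 matching atoms.

6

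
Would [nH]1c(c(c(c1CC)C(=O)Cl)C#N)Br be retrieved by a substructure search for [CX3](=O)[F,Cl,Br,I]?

The pattern [CX3](=O)[F,Cl,Br,I] describes a carbonyl carbon bonded to a halogen — an acyl halide.
The molecule carries an acyl chloride (-C(=O)Cl), whose atoms satisfy every constraint of the query, so the pattern matches.

Yes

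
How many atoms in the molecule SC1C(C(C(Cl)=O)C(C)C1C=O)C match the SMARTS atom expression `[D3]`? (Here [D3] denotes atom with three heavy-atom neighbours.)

6

The query [D3] means: atom with exactly three heavy-atom neighbours.
Check the 13 heavy atoms by environment: 6× C (D3) → match; 2× C (D1) → no; 1× C (D2) → no; 2× O (D1) → no; 1× S (D1) → no; 1× Cl (D1) → no.
That gives 6 matching atoms.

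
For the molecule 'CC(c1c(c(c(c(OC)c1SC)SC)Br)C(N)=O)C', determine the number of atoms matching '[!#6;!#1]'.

6

The query [!#6;!#1] means: not carbon and not hydrogen — any heteroatom.
Check the 19 heavy atoms by environment: 6× c (aromatic) → no; 2× S → match; 7× C → no; 2× O → match; 1× N → match; 1× Br → match.
Summing the matching environments: 2 + 2 + 1 + 1 = 6 matching atoms.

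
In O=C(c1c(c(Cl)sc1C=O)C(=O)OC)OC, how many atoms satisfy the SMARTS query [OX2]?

Check the 16 heavy atoms by environment: 1× s (aromatic, X2) → no; 4× c (aromatic, X3) → no; 3× C (X3) → no; 3× O (X1) → no; 2× O (X2) → match; 2× C (X4) → no; 1× Cl (X1) → no.
That gives 2 matching atoms.

2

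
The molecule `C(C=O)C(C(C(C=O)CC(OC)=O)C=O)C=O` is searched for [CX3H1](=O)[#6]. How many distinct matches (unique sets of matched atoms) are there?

[CX3H1](=O)[#6] is the SMARTS for an aldehyde: an sp2 carbon with one H, double-bonded to O and single-bonded to carbon.
The molecule carries 4 separate instances of an aldehyde (-CHO) meeting every constraint; each maps to a distinct set of atoms, giving 4 matches.

4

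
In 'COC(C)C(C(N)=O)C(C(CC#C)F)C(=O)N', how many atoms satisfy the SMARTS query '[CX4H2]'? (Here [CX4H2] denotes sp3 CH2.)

1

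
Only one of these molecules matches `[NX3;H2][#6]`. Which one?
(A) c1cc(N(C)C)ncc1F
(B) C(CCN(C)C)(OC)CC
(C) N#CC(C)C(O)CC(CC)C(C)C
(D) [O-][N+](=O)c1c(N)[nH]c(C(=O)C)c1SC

[NX3;H2][#6] describes a trivalent nitrogen with two H attached to carbon (a primary amine).
(A) has a dimethylamino group (-N(CH3)2) but the nitrogen has H0, not H2.
(B) has a dimethylamino group (-N(CH3)2) but the nitrogen has H0, not H2.
(C) has a nitrile (-C#N) but the nitrogen is NX1 (triple-bonded), not NX3 with two H.
(D) contains a primary amino group (-NH2), which satisfies every atom and bond constraint.
So the answer is (D).

D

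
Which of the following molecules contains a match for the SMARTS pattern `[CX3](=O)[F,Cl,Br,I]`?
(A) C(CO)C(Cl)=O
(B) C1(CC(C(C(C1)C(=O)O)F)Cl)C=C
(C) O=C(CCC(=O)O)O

A

[CX3](=O)[F,Cl,Br,I] describes a carbonyl carbon bonded to a halogen (an acyl halide).
(A) contains an acyl chloride (-C(=O)Cl), which satisfies every atom and bond constraint.
(B) has a carboxylic acid group (-C(=O)OH) but the carbonyl is bonded to -OH, not to a halogen.
(C) has a carboxylic acid group (-C(=O)OH) but the carbonyl is bonded to -OH, not to a halogen.
So the answer is (A).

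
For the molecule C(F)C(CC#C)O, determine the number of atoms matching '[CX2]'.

2

Check the 7 heavy atoms by environment: 3× C (X4) → no; 1× F (X1) → no; 1× O (X2) → no; 2× C (X2) → match.
That gives 2 matching atoms.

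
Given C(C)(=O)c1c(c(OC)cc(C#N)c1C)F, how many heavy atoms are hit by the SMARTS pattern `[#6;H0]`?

7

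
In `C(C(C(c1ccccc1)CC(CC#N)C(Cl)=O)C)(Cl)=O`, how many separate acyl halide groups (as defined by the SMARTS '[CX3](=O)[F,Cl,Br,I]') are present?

[CX3](=O)[F,Cl,Br,I] is the SMARTS for an acyl halide: a carbonyl carbon bonded to a halogen.
The molecule carries 2 separate instances of an acyl chloride (-C(=O)Cl) meeting every constraint; each maps to a distinct set of atoms, giving 2 matches.

2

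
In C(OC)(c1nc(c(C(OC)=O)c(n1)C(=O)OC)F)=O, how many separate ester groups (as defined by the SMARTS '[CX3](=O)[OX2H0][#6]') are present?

3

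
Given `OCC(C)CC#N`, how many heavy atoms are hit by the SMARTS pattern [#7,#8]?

2

The query [#7,#8] means: nitrogen or oxygen (comma = OR).
Check the 7 heavy atoms by environment: 5× C → no; 1× O → match; 1× N → match.
Summing the matching environments: 1 + 1 = 2 matching atoms.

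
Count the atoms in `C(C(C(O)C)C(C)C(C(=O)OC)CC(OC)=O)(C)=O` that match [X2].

3

The query [X2] means: any atom with exactly two total connections (bonds + H).
Check the 19 heavy atoms by environment: 10× C (X4) → no; 3× C (X3) → no; 3× O (X1) → no; 3× O (X2) → match.
That gives 3 matching atoms.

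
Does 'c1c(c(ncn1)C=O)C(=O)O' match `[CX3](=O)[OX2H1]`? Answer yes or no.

The pattern [CX3](=O)[OX2H1] describes an sp2 carbon double-bonded to O and single-bonded to an -OH oxygen — a carboxylic acid.
The molecule carries a carboxylic acid group (-C(=O)OH), whose atoms satisfy every constraint of the query, so the pattern matches.

Yes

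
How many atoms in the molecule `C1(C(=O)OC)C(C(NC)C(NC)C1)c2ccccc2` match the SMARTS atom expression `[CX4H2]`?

1

The query [CX4H2] means: sp3 carbon (X4) with exactly two hydrogens.
Check the 19 heavy atoms by environment: 1× C (H2, X4) → match; 4× C (H1, X4) → no; 2× N (H1, X3) → no; 3× C (H3, X4) → no; 1× c (aromatic, H0, X3) → no; 5× c (aromatic, H1, X3) → no; 1× C (H0, X3) → no; 1× O (H0, X1) → no; 1× O (H0, X2) → no.
That gives 1 matching atom.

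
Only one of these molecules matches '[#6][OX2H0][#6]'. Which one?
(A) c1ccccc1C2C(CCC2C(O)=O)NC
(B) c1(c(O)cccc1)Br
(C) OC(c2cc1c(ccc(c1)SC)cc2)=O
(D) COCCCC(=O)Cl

D

[#6][OX2H0][#6] describes an aliphatic oxygen bridging two carbons with no H on the oxygen (an ether).
(A) has a carboxylic acid group (-C(=O)OH) but the -OH oxygen has H1; the =O is OX1, not OX2.
(B) has a hydroxyl group (-OH) but the oxygen has H1, not H0 bridging two carbons.
(C) has a carboxylic acid group (-C(=O)OH) but the -OH oxygen has H1; the =O is OX1, not OX2.
(D) contains a methoxy ether (-OCH3), which satisfies every atom and bond constraint.
So the answer is (D).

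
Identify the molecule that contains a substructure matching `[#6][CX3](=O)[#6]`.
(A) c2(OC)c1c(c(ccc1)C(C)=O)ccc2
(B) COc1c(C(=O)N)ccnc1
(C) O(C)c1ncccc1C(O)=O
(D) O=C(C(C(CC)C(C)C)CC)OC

A

[#6][CX3](=O)[#6] describes a carbonyl carbon (no H) flanked by two carbons (a ketone).
(A) contains an acetyl/ketone group (-C(=O)CH3), which satisfies every atom and bond constraint.
(B) has a primary amide (-C(=O)NH2) but one neighbour of the carbonyl carbon is N, not C.
(C) has a carboxylic acid group (-C(=O)OH) but one neighbour of the carbonyl carbon is O, not C.
(D) has a methyl-ester group (-C(=O)OCH3) but one neighbour of the carbonyl carbon is O, not C.
So the answer is (A).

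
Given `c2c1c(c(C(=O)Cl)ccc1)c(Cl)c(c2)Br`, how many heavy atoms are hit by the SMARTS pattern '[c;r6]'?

The query [c;r6] means: aromatic carbon that belongs to a six-membered ring.
Check the 15 heavy atoms by environment: 10× c (aromatic, in 6-ring) → match; 1× Br (acyclic) → no; 2× Cl (acyclic) → no; 1× C (acyclic) → no; 1× O (acyclic) → no.
That gives 10 matching atoms.

10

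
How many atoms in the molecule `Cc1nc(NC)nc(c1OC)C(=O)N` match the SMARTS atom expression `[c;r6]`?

4

The query [c;r6] means: aromatic carbon that belongs to a six-membered ring.
Check the 14 heavy atoms by environment: 2× n (aromatic, in 6-ring) → no; 4× c (aromatic, in 6-ring) → match; 2× N (acyclic) → no; 4× C (acyclic) → no; 2× O (acyclic) → no.
That gives 4 matching atoms.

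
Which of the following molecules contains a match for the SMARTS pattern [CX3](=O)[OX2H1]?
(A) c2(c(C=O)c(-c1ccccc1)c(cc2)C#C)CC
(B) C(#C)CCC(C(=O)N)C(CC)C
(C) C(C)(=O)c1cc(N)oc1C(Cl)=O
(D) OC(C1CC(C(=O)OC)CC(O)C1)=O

[CX3](=O)[OX2H1] describes an sp2 carbon double-bonded to O and single-bonded to an -OH oxygen (a carboxylic acid).
(A) has an aldehyde (-CHO) but there is no singly-bonded oxygen on the carbonyl carbon.
(B) has a primary amide (-C(=O)NH2) but the carbonyl is bonded to N, not to an -OH oxygen.
(C) has an acyl chloride (-C(=O)Cl) but the carbonyl is bonded to Cl, not to an -OH oxygen.
(D) contains a carboxylic acid group (-C(=O)OH), which satisfies every atom and bond constraint.
So the answer is (D).

D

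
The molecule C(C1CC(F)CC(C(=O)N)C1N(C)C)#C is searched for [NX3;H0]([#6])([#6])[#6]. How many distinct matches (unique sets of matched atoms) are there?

[NX3;H0]([#6])([#6])[#6] is the SMARTS for a tertiary amine: a trivalent nitrogen with no H, bonded to three carbons.
Exactly one fragment in the molecule meets all constraints, giving 1 match.

1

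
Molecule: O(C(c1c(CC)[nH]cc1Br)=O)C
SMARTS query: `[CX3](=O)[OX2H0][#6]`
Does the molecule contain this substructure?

Yes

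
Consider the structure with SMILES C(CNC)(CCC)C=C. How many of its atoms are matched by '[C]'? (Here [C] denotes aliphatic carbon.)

8

Check the 9 heavy atoms by environment: 8× C → match; 1× N → no.
That gives 8 matching atoms.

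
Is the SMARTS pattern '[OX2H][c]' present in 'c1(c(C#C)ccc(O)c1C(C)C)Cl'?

Yes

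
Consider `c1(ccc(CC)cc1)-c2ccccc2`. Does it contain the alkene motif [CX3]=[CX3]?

No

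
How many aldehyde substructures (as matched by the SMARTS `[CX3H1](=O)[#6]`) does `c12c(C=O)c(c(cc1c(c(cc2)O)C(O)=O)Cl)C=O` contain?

[CX3H1](=O)[#6] is the SMARTS for an aldehyde: an sp2 carbon with one H, double-bonded to O and single-bonded to carbon.
The molecule carries 2 separate instances of an aldehyde (-CHO) meeting every constraint; each maps to a distinct set of atoms, giving 2 matches.

2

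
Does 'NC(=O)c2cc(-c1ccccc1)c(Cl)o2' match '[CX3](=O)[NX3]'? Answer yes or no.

Yes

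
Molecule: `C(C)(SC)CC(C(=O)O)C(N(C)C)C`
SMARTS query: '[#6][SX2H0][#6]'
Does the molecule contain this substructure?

Yes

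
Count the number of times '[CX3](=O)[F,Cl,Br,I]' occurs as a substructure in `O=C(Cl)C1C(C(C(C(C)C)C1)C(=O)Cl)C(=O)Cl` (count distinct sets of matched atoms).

3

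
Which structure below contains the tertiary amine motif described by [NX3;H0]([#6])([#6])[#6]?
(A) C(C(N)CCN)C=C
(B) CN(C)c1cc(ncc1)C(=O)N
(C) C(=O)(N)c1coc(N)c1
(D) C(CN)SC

[NX3;H0]([#6])([#6])[#6] describes a trivalent nitrogen with no H, bonded to three carbons (a tertiary amine).
(A) has a primary amino group (-NH2) but the nitrogen has H2, not H0 with three carbons.
(B) contains a dimethylamino group (-N(CH3)2), which satisfies every atom and bond constraint.
(C) has a primary amino group (-NH2) but the nitrogen has H2, not H0 with three carbons.
(D) has a primary amino group (-NH2) but the nitrogen has H2, not H0 with three carbons.
So the answer is (B).

B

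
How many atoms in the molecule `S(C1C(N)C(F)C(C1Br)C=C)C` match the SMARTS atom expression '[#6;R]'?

5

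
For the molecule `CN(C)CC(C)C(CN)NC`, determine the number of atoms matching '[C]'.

8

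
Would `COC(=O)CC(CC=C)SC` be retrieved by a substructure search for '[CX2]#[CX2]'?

No

The pattern [CX2]#[CX2] describes a carbon-carbon triple bond — an alkyne.
The closest candidate here is a vinyl group (-CH=CH2), but the C=C is a double bond; both carbons are CX3, not CX2. No other fragment satisfies the full query, so there is no match.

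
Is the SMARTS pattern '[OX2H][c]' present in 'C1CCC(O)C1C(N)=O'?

No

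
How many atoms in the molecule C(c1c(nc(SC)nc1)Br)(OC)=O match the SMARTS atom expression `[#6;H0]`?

The query [#6;H0] means: any carbon with no attached hydrogen.
Check the 13 heavy atoms by environment: 2× n (aromatic, H0) → no; 3× c (aromatic, H0) → match; 1× c (aromatic, H1) → no; 1× S (H0) → no; 2× C (H3) → no; 1× C (H0) → match; 2× O (H0) → no; 1× Br (H0) → no.
Summing the matching environments: 3 + 1 = 4 matching atoms.

4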